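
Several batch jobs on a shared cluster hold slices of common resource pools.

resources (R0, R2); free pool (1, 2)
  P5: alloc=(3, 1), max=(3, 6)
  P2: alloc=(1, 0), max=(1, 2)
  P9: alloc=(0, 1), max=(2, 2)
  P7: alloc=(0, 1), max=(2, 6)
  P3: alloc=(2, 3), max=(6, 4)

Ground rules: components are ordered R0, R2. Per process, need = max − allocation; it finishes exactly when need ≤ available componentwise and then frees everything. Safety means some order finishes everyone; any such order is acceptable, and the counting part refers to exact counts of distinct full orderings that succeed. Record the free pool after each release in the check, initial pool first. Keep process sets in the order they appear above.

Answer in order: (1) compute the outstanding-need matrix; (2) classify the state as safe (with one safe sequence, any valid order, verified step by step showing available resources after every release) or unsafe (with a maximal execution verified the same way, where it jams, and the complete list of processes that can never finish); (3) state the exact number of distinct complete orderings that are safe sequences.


(1) Outstanding need per process (order R0, R2):
  P5: (0, 5)
  P2: (0, 2)
  P9: (2, 1)
  P7: (2, 5)
  P3: (4, 1)
(2) UNSAFE — no complete ordering exists.
Key observation: after P2, P9 the pool peaks at (2, 3), and each blocked process is short somewhere: P5 on R2; P7 on R2; P3 on R0.
A maximal execution: P2, P9 — then nothing else fits. Step-by-step check:
  pool = (1, 2)
  P2 needs (0, 2) <= (1, 2) -> finishes; pool += (1, 0) = (2, 2)
  P9 needs (2, 1) <= (2, 2) -> finishes; pool += (0, 1) = (2, 3)
  P5 cannot run: need (0, 5) vs free (2, 3) (insufficient R2)
  P7 cannot run: need (2, 5) vs free (2, 3) (insufficient R2)
  P3 cannot run: need (4, 1) vs free (2, 3) (insufficient R0)
Processes that can never finish: P5, P7 and P3.
(3) Precisely 0 of the possible complete orderings are safe sequences.


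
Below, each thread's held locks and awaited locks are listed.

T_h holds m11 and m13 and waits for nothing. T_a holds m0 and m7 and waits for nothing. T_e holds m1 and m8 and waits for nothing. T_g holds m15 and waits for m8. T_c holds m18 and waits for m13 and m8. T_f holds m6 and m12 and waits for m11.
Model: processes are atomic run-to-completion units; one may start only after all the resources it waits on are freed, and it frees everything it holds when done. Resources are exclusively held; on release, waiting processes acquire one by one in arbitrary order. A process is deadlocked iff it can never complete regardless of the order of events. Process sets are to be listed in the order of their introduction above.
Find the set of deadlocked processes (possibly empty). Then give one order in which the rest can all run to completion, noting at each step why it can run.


Nothing here is deadlocked.
Key observation: the wait graph is acyclic; completion cascades from the unblocked processes through everyone else.
The rest can finish in the order T_h, T_e, T_c, T_f, T_a, T_g.
Check, step by step:
  T_h: no waits; runs immediately, freeing m11 and m13
  T_e: no waits; runs immediately, freeing m1 and m8
  T_c waits on m13 and m8 — all released -> runs and releases m18
  T_f waits on m11 — all released -> runs and releases m6 and m12
  T_a: no waits; runs immediately, freeing m0 and m7
  T_g waits on m8 — all released -> runs and releases m15


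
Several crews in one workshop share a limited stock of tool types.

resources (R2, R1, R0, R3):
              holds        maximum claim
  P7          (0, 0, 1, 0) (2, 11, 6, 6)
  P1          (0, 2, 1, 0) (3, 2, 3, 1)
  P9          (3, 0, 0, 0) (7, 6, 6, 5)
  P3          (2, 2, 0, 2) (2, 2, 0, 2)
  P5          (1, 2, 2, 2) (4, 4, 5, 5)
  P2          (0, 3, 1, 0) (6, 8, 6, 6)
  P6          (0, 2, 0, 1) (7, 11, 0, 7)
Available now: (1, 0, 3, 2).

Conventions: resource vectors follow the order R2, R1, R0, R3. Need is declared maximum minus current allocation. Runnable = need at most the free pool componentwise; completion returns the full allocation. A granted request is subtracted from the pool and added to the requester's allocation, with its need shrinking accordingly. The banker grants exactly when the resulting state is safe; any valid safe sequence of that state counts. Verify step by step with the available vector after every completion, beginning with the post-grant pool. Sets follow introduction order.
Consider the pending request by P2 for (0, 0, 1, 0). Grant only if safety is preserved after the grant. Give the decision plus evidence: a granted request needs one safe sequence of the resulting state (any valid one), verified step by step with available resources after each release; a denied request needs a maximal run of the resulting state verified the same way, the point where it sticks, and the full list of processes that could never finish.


DENY. Granting would leave the state unsafe.
Key observation: after P3, P1, P5 the pool peaks at (4, 6, 5, 6), and each blocked process is short somewhere: P7 on R1; P9 on R0; P2 on R2; P6 on R2, R1.
On the post-grant state, P3, P1, P5 is a maximal run — nothing extends it. Step-by-step check:
  pool = (1, 0, 2, 2)
  run P3 (needs (0, 0, 0, 0), free (1, 0, 2, 2)); after release of (2, 2, 0, 2) the pool is (3, 2, 2, 4)
  run P1 (needs (3, 0, 2, 1), free (3, 2, 2, 4)); after release of (0, 2, 1, 0) the pool is (3, 4, 3, 4)
  run P5 (needs (3, 2, 3, 3), free (3, 4, 3, 4)); after release of (1, 2, 2, 2) the pool is (4, 6, 5, 6)
  blocked: P7 wants (2, 11, 5, 6), pool (4, 6, 5, 6) — not enough R1
  blocked: P9 wants (4, 6, 6, 5), pool (4, 6, 5, 6) — not enough R0
  blocked: P2 wants (6, 5, 4, 6), pool (4, 6, 5, 6) — not enough R2
  blocked: P6 wants (7, 9, 0, 6), pool (4, 6, 5, 6) — not enough R2 and R1
Post-grant, the permanently blocked set is P7, P9, P2 and P6.


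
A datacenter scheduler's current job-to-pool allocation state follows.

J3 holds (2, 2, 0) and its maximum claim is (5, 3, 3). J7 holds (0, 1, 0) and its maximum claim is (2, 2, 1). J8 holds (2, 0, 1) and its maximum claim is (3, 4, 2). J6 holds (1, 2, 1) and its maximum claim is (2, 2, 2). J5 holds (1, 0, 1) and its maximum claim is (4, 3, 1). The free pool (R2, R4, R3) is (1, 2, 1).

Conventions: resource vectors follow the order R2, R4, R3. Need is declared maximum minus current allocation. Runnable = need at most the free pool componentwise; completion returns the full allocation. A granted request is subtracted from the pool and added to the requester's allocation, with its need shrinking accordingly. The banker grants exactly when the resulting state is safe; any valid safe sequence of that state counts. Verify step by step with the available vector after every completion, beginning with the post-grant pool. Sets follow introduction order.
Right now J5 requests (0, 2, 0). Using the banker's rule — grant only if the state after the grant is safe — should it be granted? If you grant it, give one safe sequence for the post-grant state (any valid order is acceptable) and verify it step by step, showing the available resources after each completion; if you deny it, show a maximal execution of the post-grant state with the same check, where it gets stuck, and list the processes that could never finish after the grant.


DENY: after the grant no complete ordering would exist.
Key observation: after J6, J7 the pool peaks at (2, 3, 2), and each blocked process is short somewhere: J3 on R2, R3; J8 on R4; J5 on R2.
After a pretend grant, a maximal execution: J6, J7 — then nothing else fits. Verifying each step:
  pool = (1, 0, 1)
  run J6 (needs (1, 0, 1), free (1, 0, 1)); after release of (1, 2, 1) the pool is (2, 2, 2)
  run J7 (needs (2, 1, 1), free (2, 2, 2)); after release of (0, 1, 0) the pool is (2, 3, 2)
  J3 cannot run: need (3, 1, 3) vs free (2, 3, 2) (insufficient R2 and R3)
  J8 cannot run: need (1, 4, 1) vs free (2, 3, 2) (insufficient R4)
  J5 cannot run: need (3, 1, 0) vs free (2, 3, 2) (insufficient R2)
Had the request been granted, J3, J8 and J5 could never finish.


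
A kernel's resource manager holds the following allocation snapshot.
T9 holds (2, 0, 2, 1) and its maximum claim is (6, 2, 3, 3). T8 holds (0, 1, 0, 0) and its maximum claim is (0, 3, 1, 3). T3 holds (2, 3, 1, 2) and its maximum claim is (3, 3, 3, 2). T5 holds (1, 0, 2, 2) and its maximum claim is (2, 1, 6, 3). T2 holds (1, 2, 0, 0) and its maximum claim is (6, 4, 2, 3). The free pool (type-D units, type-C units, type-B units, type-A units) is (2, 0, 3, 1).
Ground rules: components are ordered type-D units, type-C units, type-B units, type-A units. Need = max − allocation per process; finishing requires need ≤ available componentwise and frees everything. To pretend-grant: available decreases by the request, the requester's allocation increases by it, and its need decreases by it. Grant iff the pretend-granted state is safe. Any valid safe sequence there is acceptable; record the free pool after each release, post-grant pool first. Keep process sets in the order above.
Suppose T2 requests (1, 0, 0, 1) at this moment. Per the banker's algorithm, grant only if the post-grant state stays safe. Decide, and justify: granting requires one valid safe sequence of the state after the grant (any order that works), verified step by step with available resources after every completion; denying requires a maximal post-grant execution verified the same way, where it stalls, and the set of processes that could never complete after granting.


GRANT — the state after the grant stays safe, e.g. via T3, T5, T8, T9, T2.
Key observation: with (1, 0, 3, 0) left after the transfer, T3 can run at once — the state stays safe.
Verifying the post-grant state step by step:
  pool = (1, 0, 3, 0)
  run T3 (needs (1, 0, 2, 0), free (1, 0, 3, 0)); after release of (2, 3, 1, 2) the pool is (3, 3, 4, 2)
  run T5 (needs (1, 1, 4, 1), free (3, 3, 4, 2)); after release of (1, 0, 2, 2) the pool is (4, 3, 6, 4)
  run T8 (needs (0, 2, 1, 3), free (4, 3, 6, 4)); after release of (0, 1, 0, 0) the pool is (4, 4, 6, 4)
  run T9 (needs (4, 2, 1, 2), free (4, 4, 6, 4)); after release of (2, 0, 2, 1) the pool is (6, 4, 8, 5)
  run T2 (needs (4, 2, 2, 2), free (6, 4, 8, 5)); after release of (2, 2, 0, 1) the pool is (8, 6, 8, 6)


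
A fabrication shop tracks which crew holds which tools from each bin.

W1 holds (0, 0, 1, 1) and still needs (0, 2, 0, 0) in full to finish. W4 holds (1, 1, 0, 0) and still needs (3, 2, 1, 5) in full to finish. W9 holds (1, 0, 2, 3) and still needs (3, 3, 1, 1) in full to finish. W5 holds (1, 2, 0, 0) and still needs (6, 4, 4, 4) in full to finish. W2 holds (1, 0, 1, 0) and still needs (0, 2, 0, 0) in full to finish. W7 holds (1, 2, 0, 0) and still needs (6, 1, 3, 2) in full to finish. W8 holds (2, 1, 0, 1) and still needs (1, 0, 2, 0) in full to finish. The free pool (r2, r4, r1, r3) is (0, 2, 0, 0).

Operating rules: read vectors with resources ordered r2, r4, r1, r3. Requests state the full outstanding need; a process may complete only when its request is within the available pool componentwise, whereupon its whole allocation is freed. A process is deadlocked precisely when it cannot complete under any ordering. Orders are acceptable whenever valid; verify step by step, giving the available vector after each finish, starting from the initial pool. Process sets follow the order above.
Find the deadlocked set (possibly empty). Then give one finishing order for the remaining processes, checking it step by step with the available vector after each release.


The deadlocked set is W5 and W7.
Key observation: after W2, W1, W8, W9, W4 complete, (5, 4, 4, 5) is the best the pool ever gets, yet each leftover process wants more r2.
The rest can finish in the order W2, W1, W8, W9, W4. Check, step by step:
  pool = (0, 2, 0, 0)
  run W2 (needs (0, 2, 0, 0), free (0, 2, 0, 0)); after release of (1, 0, 1, 0) the pool is (1, 2, 1, 0)
  run W1 (needs (0, 2, 0, 0), free (1, 2, 1, 0)); after release of (0, 0, 1, 1) the pool is (1, 2, 2, 1)
  run W8 (needs (1, 0, 2, 0), free (1, 2, 2, 1)); after release of (2, 1, 0, 1) the pool is (3, 3, 2, 2)
  run W9 (needs (3, 3, 1, 1), free (3, 3, 2, 2)); after release of (1, 0, 2, 3) the pool is (4, 3, 4, 5)
  run W4 (needs (3, 2, 1, 5), free (4, 3, 4, 5)); after release of (1, 1, 0, 0) the pool is (5, 4, 4, 5)
None of the blocked processes ever fits:
  W5 still needs (6, 4, 4, 4) but only (5, 4, 4, 5) is free — short on r2
  W7 still needs (6, 1, 3, 2) but only (5, 4, 4, 5) is free — short on r2


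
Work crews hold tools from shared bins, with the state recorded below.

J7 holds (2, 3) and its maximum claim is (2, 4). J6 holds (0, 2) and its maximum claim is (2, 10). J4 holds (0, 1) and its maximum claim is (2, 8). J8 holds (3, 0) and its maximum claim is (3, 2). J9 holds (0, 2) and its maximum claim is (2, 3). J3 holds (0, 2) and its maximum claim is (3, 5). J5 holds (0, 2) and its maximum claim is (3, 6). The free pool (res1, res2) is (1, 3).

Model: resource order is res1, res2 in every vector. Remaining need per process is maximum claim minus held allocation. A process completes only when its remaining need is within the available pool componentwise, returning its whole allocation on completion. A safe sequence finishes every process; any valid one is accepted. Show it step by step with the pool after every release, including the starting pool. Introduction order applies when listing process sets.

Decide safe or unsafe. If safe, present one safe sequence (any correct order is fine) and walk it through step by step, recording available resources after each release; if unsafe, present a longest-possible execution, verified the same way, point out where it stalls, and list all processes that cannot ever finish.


SAFE — a valid safe sequence is J7, J8, J3, J9, J5, J4, J6.
Key observation: no step in this order meets a requested resource exactly; the smallest headroom is 2, first reached at J7 (need (0, 1), pool (1, 3)).
Walking it through:
  pool = (1, 3)
  J7: need (0, 1) fits (1, 3); releases (2, 3), pool now (3, 6)
  J8: need (0, 2) fits (3, 6); releases (3, 0), pool now (6, 6)
  J3: need (3, 3) fits (6, 6); releases (0, 2), pool now (6, 8)
  J9: need (2, 1) fits (6, 8); releases (0, 2), pool now (6, 10)
  J5: need (3, 4) fits (6, 10); releases (0, 2), pool now (6, 12)
  J4: need (2, 7) fits (6, 12); releases (0, 1), pool now (6, 13)
  J6: need (2, 8) fits (6, 13); releases (0, 2), pool now (6, 15)


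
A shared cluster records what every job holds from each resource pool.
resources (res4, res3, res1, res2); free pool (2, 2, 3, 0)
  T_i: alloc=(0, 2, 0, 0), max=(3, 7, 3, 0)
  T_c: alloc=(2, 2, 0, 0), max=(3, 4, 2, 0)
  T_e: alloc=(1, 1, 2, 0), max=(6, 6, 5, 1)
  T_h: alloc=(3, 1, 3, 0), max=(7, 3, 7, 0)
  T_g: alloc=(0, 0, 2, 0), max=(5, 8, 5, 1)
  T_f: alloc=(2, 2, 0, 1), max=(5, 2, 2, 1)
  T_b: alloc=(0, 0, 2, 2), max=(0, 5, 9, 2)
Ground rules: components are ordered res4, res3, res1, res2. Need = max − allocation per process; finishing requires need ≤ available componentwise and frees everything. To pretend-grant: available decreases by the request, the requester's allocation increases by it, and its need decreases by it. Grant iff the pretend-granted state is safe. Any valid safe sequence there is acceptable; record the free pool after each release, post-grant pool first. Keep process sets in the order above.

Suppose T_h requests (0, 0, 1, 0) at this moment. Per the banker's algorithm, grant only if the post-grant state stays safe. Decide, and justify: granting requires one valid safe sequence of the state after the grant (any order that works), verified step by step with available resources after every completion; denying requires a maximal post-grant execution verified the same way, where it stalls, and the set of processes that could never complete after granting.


DENY — the pretend-granted state is unsafe.
Key observation: no order helps: past T_c, T_f, the free pool tops out at (6, 6, 2, 1), below what each blocked process needs in res1.
On the post-grant state, T_c, T_f is a maximal run — nothing extends it. Check, step by step:
  pool = (2, 2, 2, 0)
  run T_c (needs (1, 2, 2, 0), free (2, 2, 2, 0)); after release of (2, 2, 0, 0) the pool is (4, 4, 2, 0)
  run T_f (needs (3, 0, 2, 0), free (4, 4, 2, 0)); after release of (2, 2, 0, 1) the pool is (6, 6, 2, 1)
  blocked: T_i wants (3, 5, 3, 0), pool (6, 6, 2, 1) — not enough res1
  blocked: T_e wants (5, 5, 3, 1), pool (6, 6, 2, 1) — not enough res1
  blocked: T_h wants (4, 2, 3, 0), pool (6, 6, 2, 1) — not enough res1
  blocked: T_g wants (5, 8, 3, 1), pool (6, 6, 2, 1) — not enough res3 and res1
  blocked: T_b wants (0, 5, 7, 0), pool (6, 6, 2, 1) — not enough res1
Post-grant, the permanently blocked set is T_i, T_e, T_h, T_g and T_b.


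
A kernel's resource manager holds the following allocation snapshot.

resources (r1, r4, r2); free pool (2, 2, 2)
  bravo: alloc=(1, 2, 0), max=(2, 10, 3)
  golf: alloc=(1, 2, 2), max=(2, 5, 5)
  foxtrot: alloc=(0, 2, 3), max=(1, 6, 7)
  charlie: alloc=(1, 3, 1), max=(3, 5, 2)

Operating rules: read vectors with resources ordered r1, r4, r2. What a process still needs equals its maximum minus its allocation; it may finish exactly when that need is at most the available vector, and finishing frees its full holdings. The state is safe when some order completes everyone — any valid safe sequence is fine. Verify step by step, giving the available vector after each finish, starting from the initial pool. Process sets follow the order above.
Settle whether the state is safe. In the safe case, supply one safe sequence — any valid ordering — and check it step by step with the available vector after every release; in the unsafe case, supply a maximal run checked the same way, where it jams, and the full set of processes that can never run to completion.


SAFE, for example via the order charlie, golf, foxtrot, bravo.
Key observation: charlie is the earliest step where a requested resource binds exactly: need (2, 2, 1), pool (2, 2, 2) at its turn.
Verifying each step:
  pool = (2, 2, 2)
  charlie: need (2, 2, 1) fits (2, 2, 2); releases (1, 3, 1), pool now (3, 5, 3)
  golf: need (1, 3, 3) fits (3, 5, 3); releases (1, 2, 2), pool now (4, 7, 5)
  foxtrot: need (1, 4, 4) fits (4, 7, 5); releases (0, 2, 3), pool now (4, 9, 8)
  bravo: need (1, 8, 3) fits (4, 9, 8); releases (1, 2, 0), pool now (5, 11, 8)


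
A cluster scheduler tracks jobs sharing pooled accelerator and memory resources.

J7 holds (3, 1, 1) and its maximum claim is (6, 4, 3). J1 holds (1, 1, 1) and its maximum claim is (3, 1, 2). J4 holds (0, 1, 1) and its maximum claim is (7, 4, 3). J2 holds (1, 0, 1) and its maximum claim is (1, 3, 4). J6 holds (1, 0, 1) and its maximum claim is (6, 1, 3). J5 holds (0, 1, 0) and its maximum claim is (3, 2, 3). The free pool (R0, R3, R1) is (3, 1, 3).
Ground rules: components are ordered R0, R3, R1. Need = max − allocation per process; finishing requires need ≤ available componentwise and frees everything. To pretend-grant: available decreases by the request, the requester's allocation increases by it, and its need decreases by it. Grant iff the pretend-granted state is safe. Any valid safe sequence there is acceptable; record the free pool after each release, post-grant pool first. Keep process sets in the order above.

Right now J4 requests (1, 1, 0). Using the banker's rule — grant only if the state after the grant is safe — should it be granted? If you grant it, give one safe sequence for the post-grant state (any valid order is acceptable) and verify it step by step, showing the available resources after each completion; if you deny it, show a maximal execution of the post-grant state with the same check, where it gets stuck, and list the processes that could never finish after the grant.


DENY. Granting would leave the state unsafe.
Key observation: after J1, J5 the pool peaks at (3, 2, 4), and each blocked process is short somewhere: J7 on R3; J4 on R0; J2 on R3; J6 on R0.
On the post-grant state, J1, J5 is a maximal run — nothing extends it. Check, step by step:
  pool = (2, 0, 3)
  J1 needs (2, 0, 1) <= (2, 0, 3) -> finishes; pool += (1, 1, 1) = (3, 1, 4)
  J5 needs (3, 1, 3) <= (3, 1, 4) -> finishes; pool += (0, 1, 0) = (3, 2, 4)
  J7 still needs (3, 3, 2) but only (3, 2, 4) is free — short on R3
  J4 still needs (6, 2, 2) but only (3, 2, 4) is free — short on R0
  J2 still needs (0, 3, 3) but only (3, 2, 4) is free — short on R3
  J6 still needs (5, 1, 2) but only (3, 2, 4) is free — short on R0
Post-grant, the permanently blocked set is J7, J4, J2 and J6.


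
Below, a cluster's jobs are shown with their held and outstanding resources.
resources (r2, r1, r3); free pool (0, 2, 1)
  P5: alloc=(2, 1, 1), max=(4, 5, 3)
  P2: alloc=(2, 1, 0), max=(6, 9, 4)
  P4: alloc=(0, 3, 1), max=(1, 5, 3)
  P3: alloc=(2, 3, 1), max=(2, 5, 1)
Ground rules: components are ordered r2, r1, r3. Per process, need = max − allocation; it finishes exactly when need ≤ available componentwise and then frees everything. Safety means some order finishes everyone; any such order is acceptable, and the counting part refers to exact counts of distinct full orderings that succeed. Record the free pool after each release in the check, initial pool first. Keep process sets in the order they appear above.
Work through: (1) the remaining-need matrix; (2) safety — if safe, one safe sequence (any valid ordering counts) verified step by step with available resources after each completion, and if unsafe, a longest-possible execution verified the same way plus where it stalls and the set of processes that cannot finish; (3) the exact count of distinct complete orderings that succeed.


(1) Outstanding need per process (order r2, r1, r3):
  P5: (2, 4, 2)
  P2: (4, 8, 4)
  P4: (1, 2, 2)
  P3: (0, 2, 0)
(2) The state is SAFE; one workable sequence: P3, P4, P5, P2.
Key observation: P3 marks the first exact bind of the order: its need (0, 2, 0) fits the free (0, 2, 1) with zero slack on a requested resource.
Step-by-step check:
  pool = (0, 2, 1)
  run P3 (needs (0, 2, 0), free (0, 2, 1)); after release of (2, 3, 1) the pool is (2, 5, 2)
  run P4 (needs (1, 2, 2), free (2, 5, 2)); after release of (0, 3, 1) the pool is (2, 8, 3)
  run P5 (needs (2, 4, 2), free (2, 8, 3)); after release of (2, 1, 1) the pool is (4, 9, 4)
  run P2 (needs (4, 8, 4), free (4, 9, 4)); after release of (2, 1, 0) the pool is (6, 10, 4)
(3) Exactly 2 of the possible complete orderings are safe sequences.


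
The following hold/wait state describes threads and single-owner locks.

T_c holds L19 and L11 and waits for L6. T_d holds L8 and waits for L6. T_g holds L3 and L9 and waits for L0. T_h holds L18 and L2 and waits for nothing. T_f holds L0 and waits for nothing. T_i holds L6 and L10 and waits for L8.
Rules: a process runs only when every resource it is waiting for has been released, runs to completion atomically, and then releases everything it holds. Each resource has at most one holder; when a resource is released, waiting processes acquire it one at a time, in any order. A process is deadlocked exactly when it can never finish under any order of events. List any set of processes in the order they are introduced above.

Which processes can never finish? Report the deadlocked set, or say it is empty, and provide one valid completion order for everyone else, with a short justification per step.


The deadlocked set is T_c, T_d and T_i.
Key observation: the knot is the closed ring of waits T_i -> T_d -> T_i; T_c waits into the deadlock from upstream.
One completion order for the rest: T_f, T_h, T_g.
Check, step by step:
  run T_f (it waits on nothing); releases L0
  run T_h (it waits on nothing); releases L18 and L2
  run T_g (all its waits — L0 — are resolved); releases L3 and L9


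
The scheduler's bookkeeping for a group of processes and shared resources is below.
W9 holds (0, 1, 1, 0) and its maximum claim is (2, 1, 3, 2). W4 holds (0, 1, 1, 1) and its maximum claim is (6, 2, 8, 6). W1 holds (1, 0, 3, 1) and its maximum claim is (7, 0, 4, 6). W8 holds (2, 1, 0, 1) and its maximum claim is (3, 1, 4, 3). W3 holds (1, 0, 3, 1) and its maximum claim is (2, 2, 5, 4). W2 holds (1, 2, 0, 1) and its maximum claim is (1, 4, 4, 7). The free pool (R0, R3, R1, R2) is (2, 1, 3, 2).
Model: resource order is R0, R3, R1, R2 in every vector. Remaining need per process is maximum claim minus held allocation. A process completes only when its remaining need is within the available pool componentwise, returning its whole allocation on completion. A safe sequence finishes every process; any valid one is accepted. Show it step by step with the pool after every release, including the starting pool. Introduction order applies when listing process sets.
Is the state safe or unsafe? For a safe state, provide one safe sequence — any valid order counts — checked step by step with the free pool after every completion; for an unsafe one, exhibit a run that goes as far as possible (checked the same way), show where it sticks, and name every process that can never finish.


UNSAFE.
Key observation: once W9, W8, W3 finish, the pool peaks at (5, 3, 7, 4) — and every remaining process still needs more R2 than that.
A maximal execution: W9, W8, W3 — then nothing else fits. Walking it through:
  pool = (2, 1, 3, 2)
  W9 needs (2, 0, 2, 2) <= (2, 1, 3, 2) -> finishes; pool += (0, 1, 1, 0) = (2, 2, 4, 2)
  W8 needs (1, 0, 4, 2) <= (2, 2, 4, 2) -> finishes; pool += (2, 1, 0, 1) = (4, 3, 4, 3)
  W3 needs (1, 2, 2, 3) <= (4, 3, 4, 3) -> finishes; pool += (1, 0, 3, 1) = (5, 3, 7, 4)
  W4 cannot run: need (6, 1, 7, 5) vs free (5, 3, 7, 4) (insufficient R0 and R2)
  W1 cannot run: need (6, 0, 1, 5) vs free (5, 3, 7, 4) (insufficient R0 and R2)
  W2 cannot run: need (0, 2, 4, 6) vs free (5, 3, 7, 4) (insufficient R2)
Processes that can never finish: W4, W1 and W2.


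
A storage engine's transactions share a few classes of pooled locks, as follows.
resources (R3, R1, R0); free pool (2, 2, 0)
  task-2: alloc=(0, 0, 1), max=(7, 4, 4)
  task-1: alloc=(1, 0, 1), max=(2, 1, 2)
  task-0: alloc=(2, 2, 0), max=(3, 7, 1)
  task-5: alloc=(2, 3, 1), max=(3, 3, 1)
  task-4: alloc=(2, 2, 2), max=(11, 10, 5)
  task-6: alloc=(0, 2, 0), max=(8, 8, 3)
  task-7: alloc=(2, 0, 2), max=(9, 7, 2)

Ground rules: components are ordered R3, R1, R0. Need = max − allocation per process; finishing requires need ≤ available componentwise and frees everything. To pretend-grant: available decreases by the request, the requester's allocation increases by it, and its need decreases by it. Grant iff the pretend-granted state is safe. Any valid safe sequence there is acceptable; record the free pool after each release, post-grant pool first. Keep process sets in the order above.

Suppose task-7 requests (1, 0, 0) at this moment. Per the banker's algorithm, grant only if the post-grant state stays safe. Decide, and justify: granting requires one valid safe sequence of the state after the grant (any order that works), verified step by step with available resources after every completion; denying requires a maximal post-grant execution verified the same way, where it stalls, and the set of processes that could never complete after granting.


GRANT: granting preserves safety; a valid post-grant sequence is task-5, task-1, task-0, task-7, task-6, task-4, task-2.
Key observation: the grant leaves (1, 2, 0) free — enough for task-5, whose release restarts the cascade.
Verifying the post-grant state step by step:
  pool = (1, 2, 0)
  run task-5 (needs (1, 0, 0), free (1, 2, 0)); after release of (2, 3, 1) the pool is (3, 5, 1)
  run task-1 (needs (1, 1, 1), free (3, 5, 1)); after release of (1, 0, 1) the pool is (4, 5, 2)
  run task-0 (needs (1, 5, 1), free (4, 5, 2)); after release of (2, 2, 0) the pool is (6, 7, 2)
  run task-7 (needs (6, 7, 0), free (6, 7, 2)); after release of (3, 0, 2) the pool is (9, 7, 4)
  run task-6 (needs (8, 6, 3), free (9, 7, 4)); after release of (0, 2, 0) the pool is (9, 9, 4)
  run task-4 (needs (9, 8, 3), free (9, 9, 4)); after release of (2, 2, 2) the pool is (11, 11, 6)
  run task-2 (needs (7, 4, 3), free (11, 11, 6)); after release of (0, 0, 1) the pool is (11, 11, 7)


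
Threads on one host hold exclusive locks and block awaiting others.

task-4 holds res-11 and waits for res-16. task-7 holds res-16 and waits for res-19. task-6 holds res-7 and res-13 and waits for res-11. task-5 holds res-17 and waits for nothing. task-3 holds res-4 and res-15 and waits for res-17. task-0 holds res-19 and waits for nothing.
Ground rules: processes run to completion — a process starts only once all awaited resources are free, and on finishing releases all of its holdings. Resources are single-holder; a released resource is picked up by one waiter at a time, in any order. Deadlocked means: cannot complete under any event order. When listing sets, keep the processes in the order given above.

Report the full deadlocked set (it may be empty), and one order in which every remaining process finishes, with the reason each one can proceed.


Nothing here is deadlocked.
Key observation: the waits form no ring: some process can always run, and its releases unblock the others one by one.
The rest can finish in the order task-5, task-0, task-3, task-7, task-4, task-6.
Step-by-step check:
  task-5 waits on nothing -> runs at once and releases res-17
  task-0 waits on nothing -> runs at once and releases res-19
  run task-3 (all its waits — res-17 — are resolved); releases res-4 and res-15
  run task-7 (all its waits — res-19 — are resolved); releases res-16
  run task-4 (all its waits — res-16 — are resolved); releases res-11
  run task-6 (all its waits — res-11 — are resolved); releases res-7 and res-13


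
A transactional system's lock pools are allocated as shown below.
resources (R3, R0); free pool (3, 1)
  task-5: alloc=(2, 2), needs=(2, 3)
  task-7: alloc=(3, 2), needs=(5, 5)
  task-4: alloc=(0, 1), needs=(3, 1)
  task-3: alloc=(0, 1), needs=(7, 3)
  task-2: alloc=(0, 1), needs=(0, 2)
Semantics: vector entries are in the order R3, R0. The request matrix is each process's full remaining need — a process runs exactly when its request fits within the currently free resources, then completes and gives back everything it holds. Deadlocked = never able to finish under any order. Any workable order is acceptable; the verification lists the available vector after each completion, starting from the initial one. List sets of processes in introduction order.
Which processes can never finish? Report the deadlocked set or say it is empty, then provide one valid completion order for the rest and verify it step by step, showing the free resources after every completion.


No process is deadlocked.
Key observation: task-4 leads a chain of completions in which each release enables another process.
One completion order for the rest: task-4, task-2, task-5, task-7, task-3. Check, step by step:
  pool = (3, 1)
  task-4 needs (3, 1) <= (3, 1) -> finishes; pool += (0, 1) = (3, 2)
  task-2 needs (0, 2) <= (3, 2) -> finishes; pool += (0, 1) = (3, 3)
  task-5 needs (2, 3) <= (3, 3) -> finishes; pool += (2, 2) = (5, 5)
  task-7 needs (5, 5) <= (5, 5) -> finishes; pool += (3, 2) = (8, 7)
  task-3 needs (7, 3) <= (8, 7) -> finishes; pool += (0, 1) = (8, 8)


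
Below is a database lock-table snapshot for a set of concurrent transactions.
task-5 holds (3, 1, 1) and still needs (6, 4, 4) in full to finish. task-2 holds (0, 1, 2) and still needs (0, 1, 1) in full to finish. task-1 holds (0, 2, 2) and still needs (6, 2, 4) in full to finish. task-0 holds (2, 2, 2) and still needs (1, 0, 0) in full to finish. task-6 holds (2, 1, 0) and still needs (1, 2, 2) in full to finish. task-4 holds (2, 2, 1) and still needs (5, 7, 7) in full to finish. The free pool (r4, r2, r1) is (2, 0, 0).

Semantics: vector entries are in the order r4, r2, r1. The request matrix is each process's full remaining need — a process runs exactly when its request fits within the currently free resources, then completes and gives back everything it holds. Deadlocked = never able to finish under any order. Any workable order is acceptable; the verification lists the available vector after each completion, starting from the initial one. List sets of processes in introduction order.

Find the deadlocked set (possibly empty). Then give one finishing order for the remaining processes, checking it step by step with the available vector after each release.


No process is deadlocked.
Key observation: there is always a runnable process — task-0 first — so the state unwinds completely.
The rest can finish in the order task-0, task-2, task-6, task-5, task-1, task-4. Walking it through:
  pool = (2, 0, 0)
  task-0: need (1, 0, 0) fits (2, 0, 0); releases (2, 2, 2), pool now (4, 2, 2)
  task-2: need (0, 1, 1) fits (4, 2, 2); releases (0, 1, 2), pool now (4, 3, 4)
  task-6: need (1, 2, 2) fits (4, 3, 4); releases (2, 1, 0), pool now (6, 4, 4)
  task-5: need (6, 4, 4) fits (6, 4, 4); releases (3, 1, 1), pool now (9, 5, 5)
  task-1: need (6, 2, 4) fits (9, 5, 5); releases (0, 2, 2), pool now (9, 7, 7)
  task-4: need (5, 7, 7) fits (9, 7, 7); releases (2, 2, 1), pool now (11, 9, 8)


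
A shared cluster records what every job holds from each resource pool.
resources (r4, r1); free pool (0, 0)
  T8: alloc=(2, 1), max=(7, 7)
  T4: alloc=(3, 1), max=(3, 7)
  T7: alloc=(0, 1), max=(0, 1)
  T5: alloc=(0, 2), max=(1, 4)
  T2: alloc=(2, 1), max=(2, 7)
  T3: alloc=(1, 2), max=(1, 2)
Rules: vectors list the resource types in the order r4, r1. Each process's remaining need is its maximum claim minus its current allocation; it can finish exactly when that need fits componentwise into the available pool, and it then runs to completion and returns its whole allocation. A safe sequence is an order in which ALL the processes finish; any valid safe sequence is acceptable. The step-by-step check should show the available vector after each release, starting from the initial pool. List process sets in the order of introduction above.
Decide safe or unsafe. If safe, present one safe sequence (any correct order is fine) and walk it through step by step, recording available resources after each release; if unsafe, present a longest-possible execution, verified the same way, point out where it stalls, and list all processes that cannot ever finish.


The state is UNSAFE.
Key observation: even finishing T7, T3, T5 leaves just (1, 5) free — too little r1 for any of the remaining processes.
Going as far as possible: T7, T3, T5; after that, nothing fits. Check, step by step:
  pool = (0, 0)
  run T7 (needs (0, 0), free (0, 0)); after release of (0, 1) the pool is (0, 1)
  run T3 (needs (0, 0), free (0, 1)); after release of (1, 2) the pool is (1, 3)
  run T5 (needs (1, 2), free (1, 3)); after release of (0, 2) the pool is (1, 5)
  T8 still needs (5, 6) but only (1, 5) is free — short on r4 and r1
  T4 still needs (0, 6) but only (1, 5) is free — short on r1
  T2 still needs (0, 6) but only (1, 5) is free — short on r1
Never able to finish: T8, T4 and T2.


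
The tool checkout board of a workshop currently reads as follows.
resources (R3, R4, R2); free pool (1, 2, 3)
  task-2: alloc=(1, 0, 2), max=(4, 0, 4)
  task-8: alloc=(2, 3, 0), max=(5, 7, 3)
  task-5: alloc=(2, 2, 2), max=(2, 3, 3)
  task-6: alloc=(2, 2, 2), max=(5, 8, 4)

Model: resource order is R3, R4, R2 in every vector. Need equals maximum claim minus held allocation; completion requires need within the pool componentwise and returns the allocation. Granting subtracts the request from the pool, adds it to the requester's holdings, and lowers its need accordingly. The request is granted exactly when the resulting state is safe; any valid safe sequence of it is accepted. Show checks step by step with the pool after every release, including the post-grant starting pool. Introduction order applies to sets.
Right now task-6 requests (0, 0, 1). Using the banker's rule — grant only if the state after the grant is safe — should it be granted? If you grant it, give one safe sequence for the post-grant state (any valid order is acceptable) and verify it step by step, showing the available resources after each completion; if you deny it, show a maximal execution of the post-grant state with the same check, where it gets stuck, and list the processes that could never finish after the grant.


GRANT — the state after the grant stays safe, e.g. via task-5, task-2, task-8, task-6.
Key observation: the transfer keeps a workable pool ((1, 2, 2)); task-5 starts the safe sequence.
Step-by-step check of the post-grant state:
  pool = (1, 2, 2)
  task-5: need (0, 1, 1) fits (1, 2, 2); releases (2, 2, 2), pool now (3, 4, 4)
  task-2: need (3, 0, 2) fits (3, 4, 4); releases (1, 0, 2), pool now (4, 4, 6)
  task-8: need (3, 4, 3) fits (4, 4, 6); releases (2, 3, 0), pool now (6, 7, 6)
  task-6: need (3, 6, 1) fits (6, 7, 6); releases (2, 2, 3), pool now (8, 9, 9)


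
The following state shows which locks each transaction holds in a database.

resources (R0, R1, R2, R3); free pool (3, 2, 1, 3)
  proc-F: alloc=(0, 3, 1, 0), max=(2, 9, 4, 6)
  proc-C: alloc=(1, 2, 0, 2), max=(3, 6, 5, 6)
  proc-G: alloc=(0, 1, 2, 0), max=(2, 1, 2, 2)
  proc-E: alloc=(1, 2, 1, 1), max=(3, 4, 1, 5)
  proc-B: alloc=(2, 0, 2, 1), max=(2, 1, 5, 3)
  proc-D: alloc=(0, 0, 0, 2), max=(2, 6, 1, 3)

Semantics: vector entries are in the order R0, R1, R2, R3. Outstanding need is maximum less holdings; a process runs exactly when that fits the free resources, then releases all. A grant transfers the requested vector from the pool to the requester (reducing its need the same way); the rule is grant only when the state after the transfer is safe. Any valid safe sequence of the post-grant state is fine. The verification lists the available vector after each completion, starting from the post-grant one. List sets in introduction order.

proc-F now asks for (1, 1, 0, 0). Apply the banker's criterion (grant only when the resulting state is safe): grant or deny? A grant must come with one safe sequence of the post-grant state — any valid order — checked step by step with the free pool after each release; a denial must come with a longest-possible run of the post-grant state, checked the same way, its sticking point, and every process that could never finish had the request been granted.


GRANT: granting preserves safety; a valid post-grant sequence is proc-G, proc-B, proc-E, proc-C, proc-F, proc-D.
Key observation: post-grant, (2, 1, 1, 3) remains, and an order beginning with proc-G completes everyone.
Check on the post-grant state, step by step:
  pool = (2, 1, 1, 3)
  proc-G: need (2, 0, 0, 2) fits (2, 1, 1, 3); releases (0, 1, 2, 0), pool now (2, 2, 3, 3)
  proc-B: need (0, 1, 3, 2) fits (2, 2, 3, 3); releases (2, 0, 2, 1), pool now (4, 2, 5, 4)
  proc-E: need (2, 2, 0, 4) fits (4, 2, 5, 4); releases (1, 2, 1, 1), pool now (5, 4, 6, 5)
  proc-C: need (2, 4, 5, 4) fits (5, 4, 6, 5); releases (1, 2, 0, 2), pool now (6, 6, 6, 7)
  proc-F: need (1, 5, 3, 6) fits (6, 6, 6, 7); releases (1, 4, 1, 0), pool now (7, 10, 7, 7)
  proc-D: need (2, 6, 1, 1) fits (7, 10, 7, 7); releases (0, 0, 0, 2), pool now (7, 10, 7, 9)


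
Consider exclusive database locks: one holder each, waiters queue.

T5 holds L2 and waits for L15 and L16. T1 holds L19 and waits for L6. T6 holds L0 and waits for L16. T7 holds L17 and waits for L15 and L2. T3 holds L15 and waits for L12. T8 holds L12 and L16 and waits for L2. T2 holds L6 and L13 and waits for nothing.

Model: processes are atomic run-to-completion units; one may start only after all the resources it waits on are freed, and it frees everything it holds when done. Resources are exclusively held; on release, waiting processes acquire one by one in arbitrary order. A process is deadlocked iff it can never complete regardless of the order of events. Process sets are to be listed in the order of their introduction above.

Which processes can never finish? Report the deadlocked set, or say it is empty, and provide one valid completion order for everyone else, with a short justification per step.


The deadlocked set is T5, T6, T7, T3 and T8.
Key observation: the wait chain closes on itself along T5 -> T3 -> T8 -> T5; T6 and T7 wait into the deadlock from upstream.
A valid finishing order for the others: T2, T1.
Verifying each step:
  T2 waits on nothing -> runs at once and releases L6 and L13
  T1 waits on L6 — all released -> runs and releases L19
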